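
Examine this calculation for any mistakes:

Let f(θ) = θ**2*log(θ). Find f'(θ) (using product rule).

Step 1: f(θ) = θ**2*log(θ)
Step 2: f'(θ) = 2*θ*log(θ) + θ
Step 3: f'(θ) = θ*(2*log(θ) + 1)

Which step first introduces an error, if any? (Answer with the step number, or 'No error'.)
No error

All steps in this derivation are correct.
The final answer f'(θ) = θ*(2*log(θ) + 1) is valid.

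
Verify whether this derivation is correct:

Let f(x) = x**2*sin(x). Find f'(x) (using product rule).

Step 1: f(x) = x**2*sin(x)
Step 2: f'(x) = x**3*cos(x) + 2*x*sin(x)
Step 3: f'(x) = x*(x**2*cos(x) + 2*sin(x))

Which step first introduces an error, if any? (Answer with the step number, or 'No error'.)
Step 2

Step 2 is incorrect due to a wrong exponent.
The step shows: x**3*cos(x) + 2*x*sin(x)
The correct value should be: x**2*cos(x) + 2*x*sin(x)

Explanation: The exponent 2 on x was incorrectly written as 3: the term x**2*cos(x) was incorrectly written as x**3*cos(x)
The later steps are derived from this incorrect expression, so the error originates in Step 2.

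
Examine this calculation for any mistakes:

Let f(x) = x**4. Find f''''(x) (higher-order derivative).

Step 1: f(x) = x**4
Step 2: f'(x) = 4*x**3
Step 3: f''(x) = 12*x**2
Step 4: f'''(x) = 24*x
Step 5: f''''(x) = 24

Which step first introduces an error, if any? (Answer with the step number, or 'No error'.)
No error

All steps in this derivation are correct.
The final answer f''''(x) = 24 is valid.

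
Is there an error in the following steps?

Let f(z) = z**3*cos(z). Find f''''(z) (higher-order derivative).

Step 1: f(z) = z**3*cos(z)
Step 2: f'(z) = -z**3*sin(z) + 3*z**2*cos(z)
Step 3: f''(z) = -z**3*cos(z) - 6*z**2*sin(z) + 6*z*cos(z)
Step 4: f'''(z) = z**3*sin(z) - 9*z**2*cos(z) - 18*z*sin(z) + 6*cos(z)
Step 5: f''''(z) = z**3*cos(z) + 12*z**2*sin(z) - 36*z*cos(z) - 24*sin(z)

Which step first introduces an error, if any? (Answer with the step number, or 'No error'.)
No error

All steps in this derivation are correct.
The final answer f''''(z) = z**3*cos(z) + 12*z**2*sin(z) - 36*z*cos(z) - 24*sin(z) is valid.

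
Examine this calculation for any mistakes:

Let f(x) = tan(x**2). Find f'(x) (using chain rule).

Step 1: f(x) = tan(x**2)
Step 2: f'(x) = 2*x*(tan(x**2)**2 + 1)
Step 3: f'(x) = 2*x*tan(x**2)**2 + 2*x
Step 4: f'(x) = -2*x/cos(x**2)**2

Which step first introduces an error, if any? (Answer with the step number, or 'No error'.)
Step 4

Step 4 is incorrect due to a sign flip.
The step shows: -2*x/cos(x**2)**2
The correct value should be: 2*x/cos(x**2)**2

Explanation: The sign of the whole expression was flipped: the term 2*x/cos(x**2)**2 was incorrectly written as -2*x/cos(x**2)**2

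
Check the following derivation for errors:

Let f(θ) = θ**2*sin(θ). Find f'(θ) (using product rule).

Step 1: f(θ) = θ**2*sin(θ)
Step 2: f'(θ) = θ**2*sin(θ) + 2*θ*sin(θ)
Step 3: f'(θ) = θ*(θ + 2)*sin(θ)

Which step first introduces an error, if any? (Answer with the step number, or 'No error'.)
Step 2

Step 2 is incorrect due to a wrong trig function.
The step shows: θ**2*sin(θ) + 2*θ*sin(θ)
The correct value should be: θ**2*cos(θ) + 2*θ*sin(θ)

Explanation: cos(θ) was incorrectly written as sin(θ): the term θ**2*cos(θ) was incorrectly written as θ**2*sin(θ)
The later steps are derived from this incorrect expression, so the error originates in Step 2.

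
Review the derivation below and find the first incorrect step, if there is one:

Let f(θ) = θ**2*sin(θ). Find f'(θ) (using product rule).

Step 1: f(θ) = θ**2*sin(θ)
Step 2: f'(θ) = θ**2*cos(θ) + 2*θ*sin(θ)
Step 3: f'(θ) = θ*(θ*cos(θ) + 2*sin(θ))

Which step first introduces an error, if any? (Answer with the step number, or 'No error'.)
No error

All steps in this derivation are correct.
The final answer f'(θ) = θ*(θ*cos(θ) + 2*sin(θ)) is valid.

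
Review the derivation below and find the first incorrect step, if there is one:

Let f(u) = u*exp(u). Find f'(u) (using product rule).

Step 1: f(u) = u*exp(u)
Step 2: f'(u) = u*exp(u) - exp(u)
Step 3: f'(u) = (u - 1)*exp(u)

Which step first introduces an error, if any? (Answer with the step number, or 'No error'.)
Step 2

Step 2 is incorrect due to a sign flip.
The step shows: u*exp(u) - exp(u)
The correct value should be: u*exp(u) + exp(u)

Explanation: The sign of one term was flipped: the term exp(u) was incorrectly written as -exp(u)
The later steps are derived from this incorrect expression, so the error originates in Step 2.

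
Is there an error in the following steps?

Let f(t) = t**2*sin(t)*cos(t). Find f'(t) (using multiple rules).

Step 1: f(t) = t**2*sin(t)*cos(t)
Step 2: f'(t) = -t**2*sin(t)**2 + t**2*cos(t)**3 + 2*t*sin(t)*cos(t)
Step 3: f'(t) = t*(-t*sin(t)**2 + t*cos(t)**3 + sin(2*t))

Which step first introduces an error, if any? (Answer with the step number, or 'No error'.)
Step 2

Step 2 is incorrect due to a wrong exponent.
The step shows: -t**2*sin(t)**2 + t**2*cos(t)**3 + 2*t*sin(t)*cos(t)
The correct value should be: -t**2*sin(t)**2 + t**2*cos(t)**2 + 2*t*sin(t)*cos(t)

Explanation: The exponent 2 on cos(t) was incorrectly written as 3: the term t**2*cos(t)**2 was incorrectly written as t**2*cos(t)**3
The later steps are derived from this incorrect expression, so the error originates in Step 2.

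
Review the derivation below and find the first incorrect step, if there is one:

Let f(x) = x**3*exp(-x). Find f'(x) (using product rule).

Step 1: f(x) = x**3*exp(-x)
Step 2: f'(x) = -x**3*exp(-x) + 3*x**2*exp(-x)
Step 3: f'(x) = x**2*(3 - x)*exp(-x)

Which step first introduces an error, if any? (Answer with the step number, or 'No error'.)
No error

All steps in this derivation are correct.
The final answer f'(x) = x**2*(3 - x)*exp(-x) is valid.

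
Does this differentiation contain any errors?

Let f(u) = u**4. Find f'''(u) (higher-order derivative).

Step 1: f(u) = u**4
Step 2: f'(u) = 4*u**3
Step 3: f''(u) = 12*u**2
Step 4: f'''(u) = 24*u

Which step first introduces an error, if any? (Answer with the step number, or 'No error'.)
No error

All steps in this derivation are correct.
The final answer f'''(u) = 24*u is valid.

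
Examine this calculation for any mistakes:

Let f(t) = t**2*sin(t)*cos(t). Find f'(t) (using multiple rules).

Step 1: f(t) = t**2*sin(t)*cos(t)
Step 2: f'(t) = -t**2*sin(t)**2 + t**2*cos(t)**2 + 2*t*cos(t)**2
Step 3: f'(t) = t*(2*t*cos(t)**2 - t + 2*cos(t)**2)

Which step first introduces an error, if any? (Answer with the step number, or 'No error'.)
Step 2

Step 2 is incorrect due to a wrong trig function.
The step shows: -t**2*sin(t)**2 + t**2*cos(t)**2 + 2*t*cos(t)**2
The correct value should be: -t**2*sin(t)**2 + t**2*cos(t)**2 + 2*t*sin(t)*cos(t)

Explanation: sin(t) was incorrectly written as cos(t): the term 2*t*sin(t)*cos(t) was incorrectly written as 2*t*cos(t)**2
The later steps are derived from this incorrect expression, so the error originates in Step 2.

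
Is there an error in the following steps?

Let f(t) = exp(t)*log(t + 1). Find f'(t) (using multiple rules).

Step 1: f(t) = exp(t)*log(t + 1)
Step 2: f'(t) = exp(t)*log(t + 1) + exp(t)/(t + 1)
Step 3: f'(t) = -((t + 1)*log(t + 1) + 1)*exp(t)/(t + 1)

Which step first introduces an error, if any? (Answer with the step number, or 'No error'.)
Step 3

Step 3 is incorrect due to a sign flip.
The step shows: -((t + 1)*log(t + 1) + 1)*exp(t)/(t + 1)
The correct value should be: ((t + 1)*log(t + 1) + 1)*exp(t)/(t + 1)

Explanation: The sign of the whole expression was flipped: the term ((t + 1)*log(t + 1) + 1)*exp(t)/(t + 1) was incorrectly written as -((t + 1)*log(t + 1) + 1)*exp(t)/(t + 1)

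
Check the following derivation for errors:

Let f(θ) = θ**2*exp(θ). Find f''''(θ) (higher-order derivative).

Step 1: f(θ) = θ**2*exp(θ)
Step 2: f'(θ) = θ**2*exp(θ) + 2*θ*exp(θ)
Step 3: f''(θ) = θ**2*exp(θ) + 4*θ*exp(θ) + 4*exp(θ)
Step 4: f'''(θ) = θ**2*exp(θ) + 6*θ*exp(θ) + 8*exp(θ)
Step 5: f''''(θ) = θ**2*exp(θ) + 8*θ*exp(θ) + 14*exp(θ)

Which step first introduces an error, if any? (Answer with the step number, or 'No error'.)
Step 3

Step 3 is incorrect due to a wrong coefficient.
The step shows: θ**2*exp(θ) + 4*θ*exp(θ) + 4*exp(θ)
The correct value should be: θ**2*exp(θ) + 4*θ*exp(θ) + 2*exp(θ)

Explanation: The coefficient 2 was incorrectly written as 4: the term 2*exp(θ) was incorrectly written as 4*exp(θ)
The later steps are derived from this incorrect expression, so the error originates in Step 3.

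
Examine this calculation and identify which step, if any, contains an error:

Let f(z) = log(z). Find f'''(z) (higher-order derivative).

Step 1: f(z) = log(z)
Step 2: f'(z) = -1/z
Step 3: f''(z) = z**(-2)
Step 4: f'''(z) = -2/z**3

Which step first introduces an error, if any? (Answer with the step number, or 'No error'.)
Step 2

Step 2 is incorrect due to a sign flip.
The step shows: -1/z
The correct value should be: 1/z

Explanation: The sign of the whole expression was flipped: the term 1/z was incorrectly written as -1/z
The later steps are derived from this incorrect expression, so the error originates in Step 2.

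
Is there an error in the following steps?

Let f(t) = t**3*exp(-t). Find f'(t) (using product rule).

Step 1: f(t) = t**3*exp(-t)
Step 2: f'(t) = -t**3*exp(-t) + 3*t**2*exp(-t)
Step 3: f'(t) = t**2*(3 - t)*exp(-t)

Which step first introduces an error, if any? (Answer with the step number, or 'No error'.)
No error

All steps in this derivation are correct.
The final answer f'(t) = t**2*(3 - t)*exp(-t) is valid.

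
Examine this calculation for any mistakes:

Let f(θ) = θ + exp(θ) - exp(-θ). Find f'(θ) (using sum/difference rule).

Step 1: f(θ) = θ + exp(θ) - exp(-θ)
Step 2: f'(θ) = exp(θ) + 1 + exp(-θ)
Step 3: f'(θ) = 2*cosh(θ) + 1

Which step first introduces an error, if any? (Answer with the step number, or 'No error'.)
No error

All steps in this derivation are correct.
The final answer f'(θ) = 2*cosh(θ) + 1 is valid.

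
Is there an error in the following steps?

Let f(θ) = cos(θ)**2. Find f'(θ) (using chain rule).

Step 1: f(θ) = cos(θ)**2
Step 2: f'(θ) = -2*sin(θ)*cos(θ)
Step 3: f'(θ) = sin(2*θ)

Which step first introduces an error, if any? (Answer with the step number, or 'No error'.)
Step 3

Step 3 is incorrect due to a sign flip.
The step shows: sin(2*θ)
The correct value should be: -sin(2*θ)

Explanation: The sign of the whole expression was flipped: the term -sin(2*θ) was incorrectly written as sin(2*θ)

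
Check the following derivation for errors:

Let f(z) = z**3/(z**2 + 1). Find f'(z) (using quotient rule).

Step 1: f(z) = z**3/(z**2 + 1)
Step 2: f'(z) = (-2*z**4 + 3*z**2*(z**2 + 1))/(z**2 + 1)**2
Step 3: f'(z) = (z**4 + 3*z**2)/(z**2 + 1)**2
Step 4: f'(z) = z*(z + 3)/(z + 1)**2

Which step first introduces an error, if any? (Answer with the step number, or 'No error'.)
Step 4

Step 4 is incorrect due to a wrong exponent.
The step shows: z*(z + 3)/(z + 1)**2
The correct value should be: z**2*(z**2 + 3)/(z**2 + 1)**2

Explanation: The exponent 2 on z was incorrectly written as 1: the term z**2*(z**2 + 3)/(z**2 + 1)**2 was incorrectly written as z*(z + 3)/(z + 1)**2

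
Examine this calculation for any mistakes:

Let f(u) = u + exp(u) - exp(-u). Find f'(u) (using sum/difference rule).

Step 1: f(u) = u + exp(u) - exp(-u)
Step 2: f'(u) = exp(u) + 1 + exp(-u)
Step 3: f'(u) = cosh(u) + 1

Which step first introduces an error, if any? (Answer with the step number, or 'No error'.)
Step 3

Step 3 is incorrect due to a wrong coefficient.
The step shows: cosh(u) + 1
The correct value should be: 2*cosh(u) + 1

Explanation: The coefficient 2 was incorrectly written as 1: the term 2*cosh(u) was incorrectly written as cosh(u)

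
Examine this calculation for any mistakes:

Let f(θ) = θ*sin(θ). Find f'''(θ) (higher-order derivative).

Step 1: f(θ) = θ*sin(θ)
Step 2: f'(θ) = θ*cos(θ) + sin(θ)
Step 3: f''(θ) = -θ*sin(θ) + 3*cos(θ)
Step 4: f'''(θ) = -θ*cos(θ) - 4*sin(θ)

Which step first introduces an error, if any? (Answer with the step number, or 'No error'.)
Step 3

Step 3 is incorrect due to a wrong coefficient.
The step shows: -θ*sin(θ) + 3*cos(θ)
The correct value should be: -θ*sin(θ) + 2*cos(θ)

Explanation: The coefficient 2 was incorrectly written as 3: the term 2*cos(θ) was incorrectly written as 3*cos(θ)
The later steps are derived from this incorrect expression, so the error originates in Step 3.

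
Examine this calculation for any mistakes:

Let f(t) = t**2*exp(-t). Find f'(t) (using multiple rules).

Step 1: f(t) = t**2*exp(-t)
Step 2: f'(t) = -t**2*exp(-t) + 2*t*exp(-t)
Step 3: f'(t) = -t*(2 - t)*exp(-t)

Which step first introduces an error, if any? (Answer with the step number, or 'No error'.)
Step 3

Step 3 is incorrect due to a sign flip.
The step shows: -t*(2 - t)*exp(-t)
The correct value should be: t*(2 - t)*exp(-t)

Explanation: The sign of the whole expression was flipped: the term t*(2 - t)*exp(-t) was incorrectly written as -t*(2 - t)*exp(-t)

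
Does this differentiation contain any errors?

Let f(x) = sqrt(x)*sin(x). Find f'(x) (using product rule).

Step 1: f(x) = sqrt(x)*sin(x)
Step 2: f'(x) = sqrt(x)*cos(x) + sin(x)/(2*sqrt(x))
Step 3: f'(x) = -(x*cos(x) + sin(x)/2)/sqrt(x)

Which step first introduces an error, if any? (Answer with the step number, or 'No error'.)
Step 3

Step 3 is incorrect due to a sign flip.
The step shows: -(x*cos(x) + sin(x)/2)/sqrt(x)
The correct value should be: (x*cos(x) + sin(x)/2)/sqrt(x)

Explanation: The sign of the whole expression was flipped: the term (x*cos(x) + sin(x)/2)/sqrt(x) was incorrectly written as -(x*cos(x) + sin(x)/2)/sqrt(x)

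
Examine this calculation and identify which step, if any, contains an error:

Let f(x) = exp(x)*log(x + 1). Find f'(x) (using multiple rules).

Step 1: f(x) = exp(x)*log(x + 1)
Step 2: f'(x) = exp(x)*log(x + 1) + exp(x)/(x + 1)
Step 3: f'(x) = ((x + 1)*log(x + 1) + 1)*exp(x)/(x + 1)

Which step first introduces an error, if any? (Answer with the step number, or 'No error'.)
No error

All steps in this derivation are correct.
The final answer f'(x) = ((x + 1)*log(x + 1) + 1)*exp(x)/(x + 1) is valid.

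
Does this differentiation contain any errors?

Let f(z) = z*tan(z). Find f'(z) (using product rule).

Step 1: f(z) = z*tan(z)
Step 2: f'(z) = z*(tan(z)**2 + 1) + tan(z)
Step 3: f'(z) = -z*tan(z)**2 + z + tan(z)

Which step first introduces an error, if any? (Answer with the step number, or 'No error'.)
Step 3

Step 3 is incorrect due to a sign flip.
The step shows: -z*tan(z)**2 + z + tan(z)
The correct value should be: z*tan(z)**2 + z + tan(z)

Explanation: The sign of one term was flipped: the term z*tan(z)**2 was incorrectly written as -z*tan(z)**2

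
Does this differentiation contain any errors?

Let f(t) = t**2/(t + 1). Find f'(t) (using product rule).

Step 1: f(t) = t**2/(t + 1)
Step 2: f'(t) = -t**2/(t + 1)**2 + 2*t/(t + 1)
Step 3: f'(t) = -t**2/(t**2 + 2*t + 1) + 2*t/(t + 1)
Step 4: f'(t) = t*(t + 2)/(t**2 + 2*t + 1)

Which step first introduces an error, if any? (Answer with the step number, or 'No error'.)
No error

All steps in this derivation are correct.
The final answer f'(t) = t*(t + 2)/(t**2 + 2*t + 1) is valid.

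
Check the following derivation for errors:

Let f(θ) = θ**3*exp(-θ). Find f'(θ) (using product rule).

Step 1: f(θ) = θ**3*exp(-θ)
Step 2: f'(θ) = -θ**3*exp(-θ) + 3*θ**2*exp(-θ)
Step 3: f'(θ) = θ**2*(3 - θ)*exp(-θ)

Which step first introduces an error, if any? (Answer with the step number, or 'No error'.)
No error

All steps in this derivation are correct.
The final answer f'(θ) = θ**2*(3 - θ)*exp(-θ) is valid.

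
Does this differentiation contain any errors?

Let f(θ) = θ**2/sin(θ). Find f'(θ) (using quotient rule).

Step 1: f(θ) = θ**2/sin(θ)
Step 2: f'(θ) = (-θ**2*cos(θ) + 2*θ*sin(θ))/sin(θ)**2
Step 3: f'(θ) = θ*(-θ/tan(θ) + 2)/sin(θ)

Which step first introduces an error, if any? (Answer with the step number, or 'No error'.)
No error

All steps in this derivation are correct.
The final answer f'(θ) = θ*(-θ/tan(θ) + 2)/sin(θ) is valid.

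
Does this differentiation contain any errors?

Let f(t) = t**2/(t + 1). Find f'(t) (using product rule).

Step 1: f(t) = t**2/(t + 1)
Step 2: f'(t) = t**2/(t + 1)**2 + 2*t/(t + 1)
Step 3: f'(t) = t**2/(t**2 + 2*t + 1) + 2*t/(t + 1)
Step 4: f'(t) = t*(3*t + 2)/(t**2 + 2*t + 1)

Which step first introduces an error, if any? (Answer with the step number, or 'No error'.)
Step 2

Step 2 is incorrect due to a sign flip.
The step shows: t**2/(t + 1)**2 + 2*t/(t + 1)
The correct value should be: -t**2/(t + 1)**2 + 2*t/(t + 1)

Explanation: The sign of one term was flipped: the term -t**2/(t + 1)**2 was incorrectly written as t**2/(t + 1)**2
The later steps are derived from this incorrect expression, so the error originates in Step 2.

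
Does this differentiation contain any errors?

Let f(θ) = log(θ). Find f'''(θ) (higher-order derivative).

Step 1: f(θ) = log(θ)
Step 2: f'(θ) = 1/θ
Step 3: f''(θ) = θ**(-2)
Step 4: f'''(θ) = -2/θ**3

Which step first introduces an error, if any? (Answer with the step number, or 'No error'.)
Step 3

Step 3 is incorrect due to a sign flip.
The step shows: θ**(-2)
The correct value should be: -1/θ**2

Explanation: The sign of the whole expression was flipped: the term -1/θ**2 was incorrectly written as θ**(-2)
The later steps are derived from this incorrect expression, so the error originates in Step 3.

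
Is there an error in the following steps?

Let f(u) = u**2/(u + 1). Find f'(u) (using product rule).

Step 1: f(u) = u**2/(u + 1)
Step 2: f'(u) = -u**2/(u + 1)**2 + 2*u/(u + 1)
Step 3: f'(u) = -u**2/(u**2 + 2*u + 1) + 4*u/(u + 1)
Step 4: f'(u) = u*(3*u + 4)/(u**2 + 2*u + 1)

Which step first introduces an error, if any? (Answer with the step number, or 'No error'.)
Step 3

Step 3 is incorrect due to a wrong coefficient.
The step shows: -u**2/(u**2 + 2*u + 1) + 4*u/(u + 1)
The correct value should be: -u**2/(u**2 + 2*u + 1) + 2*u/(u + 1)

Explanation: The coefficient 2 was incorrectly written as 4: the term 2*u/(u + 1) was incorrectly written as 4*u/(u + 1)
The later steps are derived from this incorrect expression, so the error originates in Step 3.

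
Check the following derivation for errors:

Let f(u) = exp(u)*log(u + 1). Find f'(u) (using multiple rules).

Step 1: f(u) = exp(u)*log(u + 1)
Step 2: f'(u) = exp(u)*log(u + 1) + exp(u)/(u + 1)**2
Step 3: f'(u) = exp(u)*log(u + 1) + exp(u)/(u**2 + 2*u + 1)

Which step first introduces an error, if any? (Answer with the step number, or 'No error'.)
Step 2

Step 2 is incorrect due to a wrong exponent.
The step shows: exp(u)*log(u + 1) + exp(u)/(u + 1)**2
The correct value should be: exp(u)*log(u + 1) + exp(u)/(u + 1)

Explanation: The exponent -1 on u + 1 was incorrectly written as -2: the term exp(u)/(u + 1) was incorrectly written as exp(u)/(u + 1)**2
The later steps are derived from this incorrect expression, so the error originates in Step 2.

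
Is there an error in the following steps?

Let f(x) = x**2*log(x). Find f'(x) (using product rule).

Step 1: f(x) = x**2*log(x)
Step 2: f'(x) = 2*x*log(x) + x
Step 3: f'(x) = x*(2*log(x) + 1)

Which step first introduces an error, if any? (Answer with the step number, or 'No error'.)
No error

All steps in this derivation are correct.
The final answer f'(x) = x*(2*log(x) + 1) is valid.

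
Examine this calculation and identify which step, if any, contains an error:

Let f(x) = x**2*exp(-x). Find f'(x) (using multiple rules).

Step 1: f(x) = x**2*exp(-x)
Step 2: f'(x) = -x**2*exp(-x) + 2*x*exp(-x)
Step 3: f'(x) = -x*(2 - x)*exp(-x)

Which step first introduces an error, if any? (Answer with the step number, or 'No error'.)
Step 3

Step 3 is incorrect due to a sign flip.
The step shows: -x*(2 - x)*exp(-x)
The correct value should be: x*(2 - x)*exp(-x)

Explanation: The sign of the whole expression was flipped: the term x*(2 - x)*exp(-x) was incorrectly written as -x*(2 - x)*exp(-x)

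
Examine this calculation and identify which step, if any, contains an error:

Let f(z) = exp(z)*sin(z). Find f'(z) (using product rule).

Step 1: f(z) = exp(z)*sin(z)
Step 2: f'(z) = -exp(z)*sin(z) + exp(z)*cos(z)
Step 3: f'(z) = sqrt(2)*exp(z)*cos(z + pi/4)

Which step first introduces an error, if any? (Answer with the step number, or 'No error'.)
Step 2

Step 2 is incorrect due to a sign flip.
The step shows: -exp(z)*sin(z) + exp(z)*cos(z)
The correct value should be: exp(z)*sin(z) + exp(z)*cos(z)

Explanation: The sign of one term was flipped: the term exp(z)*sin(z) was incorrectly written as -exp(z)*sin(z)
The later steps are derived from this incorrect expression, so the error originates in Step 2.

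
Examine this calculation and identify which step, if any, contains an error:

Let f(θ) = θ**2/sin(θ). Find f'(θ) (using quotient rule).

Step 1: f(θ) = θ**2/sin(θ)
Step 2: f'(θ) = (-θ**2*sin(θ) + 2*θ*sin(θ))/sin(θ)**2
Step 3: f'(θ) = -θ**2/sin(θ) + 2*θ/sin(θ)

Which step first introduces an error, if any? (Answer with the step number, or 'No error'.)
Step 2

Step 2 is incorrect due to a wrong trig function.
The step shows: (-θ**2*sin(θ) + 2*θ*sin(θ))/sin(θ)**2
The correct value should be: (-θ**2*cos(θ) + 2*θ*sin(θ))/sin(θ)**2

Explanation: cos(θ) was incorrectly written as sin(θ): the term (-θ**2*cos(θ) + 2*θ*sin(θ))/sin(θ)**2 was incorrectly written as (-θ**2*sin(θ) + 2*θ*sin(θ))/sin(θ)**2
The later steps are derived from this incorrect expression, so the error originates in Step 2.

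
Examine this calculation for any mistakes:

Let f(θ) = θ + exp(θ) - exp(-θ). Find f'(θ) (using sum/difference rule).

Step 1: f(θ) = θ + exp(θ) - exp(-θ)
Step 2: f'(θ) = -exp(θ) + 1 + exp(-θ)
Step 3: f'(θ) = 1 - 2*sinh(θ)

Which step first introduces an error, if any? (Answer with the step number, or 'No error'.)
Step 2

Step 2 is incorrect due to a sign flip.
The step shows: -exp(θ) + 1 + exp(-θ)
The correct value should be: exp(θ) + 1 + exp(-θ)

Explanation: The sign of one term was flipped: the term exp(θ) was incorrectly written as -exp(θ)
The later steps are derived from this incorrect expression, so the error originates in Step 2.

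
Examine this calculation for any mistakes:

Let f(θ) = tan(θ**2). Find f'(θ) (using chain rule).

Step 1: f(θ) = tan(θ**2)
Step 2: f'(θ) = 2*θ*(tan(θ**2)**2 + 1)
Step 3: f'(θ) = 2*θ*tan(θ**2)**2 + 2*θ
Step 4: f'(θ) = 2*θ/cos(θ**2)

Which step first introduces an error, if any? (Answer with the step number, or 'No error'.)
Step 4

Step 4 is incorrect due to a wrong exponent.
The step shows: 2*θ/cos(θ**2)
The correct value should be: 2*θ/cos(θ**2)**2

Explanation: The exponent -2 on cos(θ**2) was incorrectly written as -1: the term 2*θ/cos(θ**2)**2 was incorrectly written as 2*θ/cos(θ**2)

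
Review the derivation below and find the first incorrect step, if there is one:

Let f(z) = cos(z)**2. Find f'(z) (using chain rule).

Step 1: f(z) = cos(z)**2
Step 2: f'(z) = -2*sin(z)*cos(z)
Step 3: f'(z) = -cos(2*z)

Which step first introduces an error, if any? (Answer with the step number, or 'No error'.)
Step 3

Step 3 is incorrect due to a wrong trig function.
The step shows: -cos(2*z)
The correct value should be: -sin(2*z)

Explanation: sin(2*z) was incorrectly written as cos(2*z): the term -sin(2*z) was incorrectly written as -cos(2*z)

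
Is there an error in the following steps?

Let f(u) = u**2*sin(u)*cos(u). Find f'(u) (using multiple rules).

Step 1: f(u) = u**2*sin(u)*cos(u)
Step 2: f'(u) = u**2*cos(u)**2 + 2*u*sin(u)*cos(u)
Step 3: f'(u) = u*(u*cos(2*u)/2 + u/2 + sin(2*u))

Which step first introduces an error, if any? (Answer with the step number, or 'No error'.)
Step 2

Step 2 is incorrect due to a dropped term.
The step shows: u**2*cos(u)**2 + 2*u*sin(u)*cos(u)
The correct value should be: -u**2*sin(u)**2 + u**2*cos(u)**2 + 2*u*sin(u)*cos(u)

Explanation: A term was dropped: the term -u**2*sin(u)**2 was incorrectly omitted
The later steps are derived from this incorrect expression, so the error originates in Step 2.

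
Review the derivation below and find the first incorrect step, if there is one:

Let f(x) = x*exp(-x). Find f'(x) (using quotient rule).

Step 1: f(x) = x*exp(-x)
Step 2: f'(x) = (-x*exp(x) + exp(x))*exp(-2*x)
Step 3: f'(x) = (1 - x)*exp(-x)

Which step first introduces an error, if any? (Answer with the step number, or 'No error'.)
No error

All steps in this derivation are correct.
The final answer f'(x) = (1 - x)*exp(-x) is valid.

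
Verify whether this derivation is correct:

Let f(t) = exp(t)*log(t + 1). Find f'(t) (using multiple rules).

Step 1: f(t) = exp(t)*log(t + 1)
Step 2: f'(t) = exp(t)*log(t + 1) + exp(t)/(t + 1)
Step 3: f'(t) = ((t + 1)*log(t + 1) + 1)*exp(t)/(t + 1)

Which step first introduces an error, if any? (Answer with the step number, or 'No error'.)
No error

All steps in this derivation are correct.
The final answer f'(t) = ((t + 1)*log(t + 1) + 1)*exp(t)/(t + 1) is valid.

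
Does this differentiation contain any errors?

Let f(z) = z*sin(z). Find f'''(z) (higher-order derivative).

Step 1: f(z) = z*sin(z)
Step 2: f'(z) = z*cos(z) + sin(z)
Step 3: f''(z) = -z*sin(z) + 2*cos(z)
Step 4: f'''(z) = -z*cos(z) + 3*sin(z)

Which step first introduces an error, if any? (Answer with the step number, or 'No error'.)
Step 4

Step 4 is incorrect due to a sign flip.
The step shows: -z*cos(z) + 3*sin(z)
The correct value should be: -z*cos(z) - 3*sin(z)

Explanation: The sign of one term was flipped: the term -3*sin(z) was incorrectly written as 3*sin(z)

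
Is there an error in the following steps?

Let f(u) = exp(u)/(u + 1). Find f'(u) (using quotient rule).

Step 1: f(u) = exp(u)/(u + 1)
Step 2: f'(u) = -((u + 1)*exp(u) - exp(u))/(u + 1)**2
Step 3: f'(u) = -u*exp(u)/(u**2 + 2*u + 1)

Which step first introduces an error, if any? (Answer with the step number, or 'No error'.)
Step 2

Step 2 is incorrect due to a sign flip.
The step shows: -((u + 1)*exp(u) - exp(u))/(u + 1)**2
The correct value should be: ((u + 1)*exp(u) - exp(u))/(u + 1)**2

Explanation: The sign of the whole expression was flipped: the term ((u + 1)*exp(u) - exp(u))/(u + 1)**2 was incorrectly written as -((u + 1)*exp(u) - exp(u))/(u + 1)**2
The later steps are derived from this incorrect expression, so the error originates in Step 2.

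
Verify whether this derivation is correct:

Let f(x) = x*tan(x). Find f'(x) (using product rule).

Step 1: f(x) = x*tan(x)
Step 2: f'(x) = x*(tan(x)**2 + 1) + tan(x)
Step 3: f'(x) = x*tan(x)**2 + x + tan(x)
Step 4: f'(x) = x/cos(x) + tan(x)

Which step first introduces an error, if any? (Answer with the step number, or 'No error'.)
Step 4

Step 4 is incorrect due to a wrong exponent.
The step shows: x/cos(x) + tan(x)
The correct value should be: x/cos(x)**2 + tan(x)

Explanation: The exponent -2 on cos(x) was incorrectly written as -1: the term x/cos(x)**2 was incorrectly written as x/cos(x)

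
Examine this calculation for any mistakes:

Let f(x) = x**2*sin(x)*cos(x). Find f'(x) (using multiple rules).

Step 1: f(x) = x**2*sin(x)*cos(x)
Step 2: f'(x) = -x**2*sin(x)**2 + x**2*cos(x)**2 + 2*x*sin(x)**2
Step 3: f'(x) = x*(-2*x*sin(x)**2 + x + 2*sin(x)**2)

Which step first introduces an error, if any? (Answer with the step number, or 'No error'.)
Step 2

Step 2 is incorrect due to a wrong trig function.
The step shows: -x**2*sin(x)**2 + x**2*cos(x)**2 + 2*x*sin(x)**2
The correct value should be: -x**2*sin(x)**2 + x**2*cos(x)**2 + 2*x*sin(x)*cos(x)

Explanation: cos(x) was incorrectly written as sin(x): the term 2*x*sin(x)*cos(x) was incorrectly written as 2*x*sin(x)**2
The later steps are derived from this incorrect expression, so the error originates in Step 2.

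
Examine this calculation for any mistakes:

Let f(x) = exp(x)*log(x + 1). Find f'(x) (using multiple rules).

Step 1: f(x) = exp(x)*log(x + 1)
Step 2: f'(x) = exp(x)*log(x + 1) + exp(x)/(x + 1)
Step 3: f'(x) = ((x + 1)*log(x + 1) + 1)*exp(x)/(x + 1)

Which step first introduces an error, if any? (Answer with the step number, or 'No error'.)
No error

All steps in this derivation are correct.
The final answer f'(x) = ((x + 1)*log(x + 1) + 1)*exp(x)/(x + 1) is valid.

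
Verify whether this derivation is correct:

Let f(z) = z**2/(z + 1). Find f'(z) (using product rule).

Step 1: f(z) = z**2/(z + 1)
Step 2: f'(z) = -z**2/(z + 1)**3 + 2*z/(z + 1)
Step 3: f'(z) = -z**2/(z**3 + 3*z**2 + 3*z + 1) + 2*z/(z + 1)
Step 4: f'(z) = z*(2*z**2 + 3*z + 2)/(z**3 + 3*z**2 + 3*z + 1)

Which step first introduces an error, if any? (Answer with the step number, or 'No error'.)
Step 2

Step 2 is incorrect due to a wrong exponent.
The step shows: -z**2/(z + 1)**3 + 2*z/(z + 1)
The correct value should be: -z**2/(z + 1)**2 + 2*z/(z + 1)

Explanation: The exponent -2 on z + 1 was incorrectly written as -3: the term -z**2/(z + 1)**2 was incorrectly written as -z**2/(z + 1)**3
The later steps are derived from this incorrect expression, so the error originates in Step 2.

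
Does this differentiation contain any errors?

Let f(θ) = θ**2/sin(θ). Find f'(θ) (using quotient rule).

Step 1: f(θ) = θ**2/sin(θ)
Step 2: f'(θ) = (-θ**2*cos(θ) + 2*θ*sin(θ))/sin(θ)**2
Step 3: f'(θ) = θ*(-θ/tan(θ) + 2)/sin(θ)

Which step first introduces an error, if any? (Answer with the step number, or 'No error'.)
No error

All steps in this derivation are correct.
The final answer f'(θ) = θ*(-θ/tan(θ) + 2)/sin(θ) is valid.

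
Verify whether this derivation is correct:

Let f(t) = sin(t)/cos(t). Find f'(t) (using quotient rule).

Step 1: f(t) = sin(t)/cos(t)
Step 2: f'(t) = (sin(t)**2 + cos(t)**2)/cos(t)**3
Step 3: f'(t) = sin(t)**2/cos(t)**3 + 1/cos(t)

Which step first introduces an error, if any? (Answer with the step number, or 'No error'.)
Step 2

Step 2 is incorrect due to a wrong exponent.
The step shows: (sin(t)**2 + cos(t)**2)/cos(t)**3
The correct value should be: (sin(t)**2 + cos(t)**2)/cos(t)**2

Explanation: The exponent -2 on cos(t) was incorrectly written as -3: the term (sin(t)**2 + cos(t)**2)/cos(t)**2 was incorrectly written as (sin(t)**2 + cos(t)**2)/cos(t)**3
The later steps are derived from this incorrect expression, so the error originates in Step 2.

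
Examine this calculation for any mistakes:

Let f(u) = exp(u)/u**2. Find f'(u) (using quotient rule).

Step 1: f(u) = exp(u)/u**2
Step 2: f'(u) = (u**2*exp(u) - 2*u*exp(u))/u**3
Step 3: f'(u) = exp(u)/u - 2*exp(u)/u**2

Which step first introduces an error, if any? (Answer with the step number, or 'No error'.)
Step 2

Step 2 is incorrect due to a wrong exponent.
The step shows: (u**2*exp(u) - 2*u*exp(u))/u**3
The correct value should be: (u**2*exp(u) - 2*u*exp(u))/u**4

Explanation: The exponent -4 on u was incorrectly written as -3: the term (u**2*exp(u) - 2*u*exp(u))/u**4 was incorrectly written as (u**2*exp(u) - 2*u*exp(u))/u**3
The later steps are derived from this incorrect expression, so the error originates in Step 2.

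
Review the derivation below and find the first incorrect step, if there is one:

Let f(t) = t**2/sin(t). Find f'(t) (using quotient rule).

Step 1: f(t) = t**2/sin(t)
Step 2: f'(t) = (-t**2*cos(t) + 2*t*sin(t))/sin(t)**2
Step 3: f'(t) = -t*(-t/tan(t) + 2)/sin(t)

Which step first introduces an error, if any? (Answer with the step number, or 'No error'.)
Step 3

Step 3 is incorrect due to a sign flip.
The step shows: -t*(-t/tan(t) + 2)/sin(t)
The correct value should be: t*(-t/tan(t) + 2)/sin(t)

Explanation: The sign of the whole expression was flipped: the term t*(-t/tan(t) + 2)/sin(t) was incorrectly written as -t*(-t/tan(t) + 2)/sin(t)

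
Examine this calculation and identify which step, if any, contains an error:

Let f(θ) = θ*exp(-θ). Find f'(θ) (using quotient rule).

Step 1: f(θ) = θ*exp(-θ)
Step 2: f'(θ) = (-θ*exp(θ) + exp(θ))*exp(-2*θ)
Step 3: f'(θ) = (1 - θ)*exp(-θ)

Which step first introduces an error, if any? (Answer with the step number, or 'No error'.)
No error

All steps in this derivation are correct.
The final answer f'(θ) = (1 - θ)*exp(-θ) is valid.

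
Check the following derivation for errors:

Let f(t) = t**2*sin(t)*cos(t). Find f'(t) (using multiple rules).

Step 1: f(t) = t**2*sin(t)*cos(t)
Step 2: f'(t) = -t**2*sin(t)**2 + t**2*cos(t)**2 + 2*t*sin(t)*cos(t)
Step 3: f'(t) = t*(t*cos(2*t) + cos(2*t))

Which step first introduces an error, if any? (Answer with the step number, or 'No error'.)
Step 3

Step 3 is incorrect due to a wrong trig function.
The step shows: t*(t*cos(2*t) + cos(2*t))
The correct value should be: t*(t*cos(2*t) + sin(2*t))

Explanation: sin(2*t) was incorrectly written as cos(2*t): the term t*(t*cos(2*t) + sin(2*t)) was incorrectly written as t*(t*cos(2*t) + cos(2*t))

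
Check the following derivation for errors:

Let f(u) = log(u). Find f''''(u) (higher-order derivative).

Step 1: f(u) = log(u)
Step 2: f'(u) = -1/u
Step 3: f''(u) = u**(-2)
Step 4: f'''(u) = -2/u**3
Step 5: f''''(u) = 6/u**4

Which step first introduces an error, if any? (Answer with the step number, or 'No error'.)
Step 2

Step 2 is incorrect due to a sign flip.
The step shows: -1/u
The correct value should be: 1/u

Explanation: The sign of the whole expression was flipped: the term 1/u was incorrectly written as -1/u
The later steps are derived from this incorrect expression, so the error originates in Step 2.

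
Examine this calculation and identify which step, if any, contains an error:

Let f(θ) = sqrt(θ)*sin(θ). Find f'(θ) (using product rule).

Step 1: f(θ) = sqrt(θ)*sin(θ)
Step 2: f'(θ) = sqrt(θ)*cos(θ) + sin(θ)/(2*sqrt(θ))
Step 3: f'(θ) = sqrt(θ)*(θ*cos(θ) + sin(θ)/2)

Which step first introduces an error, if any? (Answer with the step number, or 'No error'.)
Step 3

Step 3 is incorrect due to a wrong exponent.
The step shows: sqrt(θ)*(θ*cos(θ) + sin(θ)/2)
The correct value should be: (θ*cos(θ) + sin(θ)/2)/sqrt(θ)

Explanation: The exponent -1/2 on θ was incorrectly written as 1/2: the term (θ*cos(θ) + sin(θ)/2)/sqrt(θ) was incorrectly written as sqrt(θ)*(θ*cos(θ) + sin(θ)/2)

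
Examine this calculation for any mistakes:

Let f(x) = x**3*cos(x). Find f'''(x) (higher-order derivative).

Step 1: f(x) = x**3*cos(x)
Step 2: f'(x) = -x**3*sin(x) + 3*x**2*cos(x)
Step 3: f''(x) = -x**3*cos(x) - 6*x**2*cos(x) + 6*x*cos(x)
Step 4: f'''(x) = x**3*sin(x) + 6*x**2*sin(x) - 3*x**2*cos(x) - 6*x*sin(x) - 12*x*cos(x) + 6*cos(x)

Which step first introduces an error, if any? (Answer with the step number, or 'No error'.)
Step 3

Step 3 is incorrect due to a wrong trig function.
The step shows: -x**3*cos(x) - 6*x**2*cos(x) + 6*x*cos(x)
The correct value should be: -x**3*cos(x) - 6*x**2*sin(x) + 6*x*cos(x)

Explanation: sin(x) was incorrectly written as cos(x): the term -6*x**2*sin(x) was incorrectly written as -6*x**2*cos(x)
The later steps are derived from this incorrect expression, so the error originates in Step 3.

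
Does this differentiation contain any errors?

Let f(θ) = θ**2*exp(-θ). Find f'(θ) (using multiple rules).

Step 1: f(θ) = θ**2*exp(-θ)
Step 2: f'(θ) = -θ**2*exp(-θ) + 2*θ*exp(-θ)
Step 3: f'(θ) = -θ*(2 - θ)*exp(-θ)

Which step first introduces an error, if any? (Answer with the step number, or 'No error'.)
Step 3

Step 3 is incorrect due to a sign flip.
The step shows: -θ*(2 - θ)*exp(-θ)
The correct value should be: θ*(2 - θ)*exp(-θ)

Explanation: The sign of the whole expression was flipped: the term θ*(2 - θ)*exp(-θ) was incorrectly written as -θ*(2 - θ)*exp(-θ)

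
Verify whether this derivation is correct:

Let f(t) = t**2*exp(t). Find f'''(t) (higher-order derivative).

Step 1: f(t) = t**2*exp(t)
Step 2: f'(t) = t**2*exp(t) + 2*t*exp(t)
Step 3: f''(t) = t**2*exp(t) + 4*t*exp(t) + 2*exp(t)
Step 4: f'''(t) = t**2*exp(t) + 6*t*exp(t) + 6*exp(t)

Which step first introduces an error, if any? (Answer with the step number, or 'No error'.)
No error

All steps in this derivation are correct.
The final answer f'''(t) = t**2*exp(t) + 6*t*exp(t) + 6*exp(t) is valid.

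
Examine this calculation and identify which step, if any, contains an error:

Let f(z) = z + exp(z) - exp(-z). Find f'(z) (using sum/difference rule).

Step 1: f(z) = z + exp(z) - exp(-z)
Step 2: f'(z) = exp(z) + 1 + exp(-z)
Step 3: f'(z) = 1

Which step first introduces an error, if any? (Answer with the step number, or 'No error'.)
Step 3

Step 3 is incorrect due to a dropped term.
The step shows: 1
The correct value should be: 2*cosh(z) + 1

Explanation: A term was dropped: the term 2*cosh(z) was incorrectly omitted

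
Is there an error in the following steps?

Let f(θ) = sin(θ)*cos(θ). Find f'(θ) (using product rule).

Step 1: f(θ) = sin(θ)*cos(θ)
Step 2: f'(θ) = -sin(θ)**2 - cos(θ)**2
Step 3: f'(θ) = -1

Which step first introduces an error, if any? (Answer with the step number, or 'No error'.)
Step 2

Step 2 is incorrect due to a sign flip.
The step shows: -sin(θ)**2 - cos(θ)**2
The correct value should be: -sin(θ)**2 + cos(θ)**2

Explanation: The sign of one term was flipped: the term cos(θ)**2 was incorrectly written as -cos(θ)**2
The later steps are derived from this incorrect expression, so the error originates in Step 2.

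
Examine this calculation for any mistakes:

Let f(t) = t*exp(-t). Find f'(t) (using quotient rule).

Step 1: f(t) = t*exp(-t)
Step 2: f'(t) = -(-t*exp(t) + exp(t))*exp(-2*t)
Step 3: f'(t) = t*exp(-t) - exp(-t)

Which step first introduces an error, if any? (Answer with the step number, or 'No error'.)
Step 2

Step 2 is incorrect due to a sign flip.
The step shows: -(-t*exp(t) + exp(t))*exp(-2*t)
The correct value should be: (-t*exp(t) + exp(t))*exp(-2*t)

Explanation: The sign of the whole expression was flipped: the term (-t*exp(t) + exp(t))*exp(-2*t) was incorrectly written as -(-t*exp(t) + exp(t))*exp(-2*t)
The later steps are derived from this incorrect expression, so the error originates in Step 2.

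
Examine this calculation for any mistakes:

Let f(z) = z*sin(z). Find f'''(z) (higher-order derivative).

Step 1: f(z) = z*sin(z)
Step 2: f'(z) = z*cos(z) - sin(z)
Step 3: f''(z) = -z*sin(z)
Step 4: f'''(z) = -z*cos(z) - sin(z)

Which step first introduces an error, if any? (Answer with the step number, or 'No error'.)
Step 2

Step 2 is incorrect due to a sign flip.
The step shows: z*cos(z) - sin(z)
The correct value should be: z*cos(z) + sin(z)

Explanation: The sign of one term was flipped: the term sin(z) was incorrectly written as -sin(z)
The later steps are derived from this incorrect expression, so the error originates in Step 2.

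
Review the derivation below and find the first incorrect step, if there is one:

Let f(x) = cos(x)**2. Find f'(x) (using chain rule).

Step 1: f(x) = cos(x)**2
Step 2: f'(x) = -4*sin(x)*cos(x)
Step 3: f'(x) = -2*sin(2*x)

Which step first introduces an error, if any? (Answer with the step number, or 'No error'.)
Step 2

Step 2 is incorrect due to a wrong coefficient.
The step shows: -4*sin(x)*cos(x)
The correct value should be: -2*sin(x)*cos(x)

Explanation: The coefficient -2 was incorrectly written as -4: the term -2*sin(x)*cos(x) was incorrectly written as -4*sin(x)*cos(x)
The later steps are derived from this incorrect expression, so the error originates in Step 2.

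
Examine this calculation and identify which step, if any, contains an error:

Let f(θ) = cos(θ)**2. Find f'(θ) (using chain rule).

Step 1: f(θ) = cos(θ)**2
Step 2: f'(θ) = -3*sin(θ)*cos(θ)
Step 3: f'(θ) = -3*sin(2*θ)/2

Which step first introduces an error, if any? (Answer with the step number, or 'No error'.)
Step 2

Step 2 is incorrect due to a wrong coefficient.
The step shows: -3*sin(θ)*cos(θ)
The correct value should be: -2*sin(θ)*cos(θ)

Explanation: The coefficient -2 was incorrectly written as -3: the term -2*sin(θ)*cos(θ) was incorrectly written as -3*sin(θ)*cos(θ)
The later steps are derived from this incorrect expression, so the error originates in Step 2.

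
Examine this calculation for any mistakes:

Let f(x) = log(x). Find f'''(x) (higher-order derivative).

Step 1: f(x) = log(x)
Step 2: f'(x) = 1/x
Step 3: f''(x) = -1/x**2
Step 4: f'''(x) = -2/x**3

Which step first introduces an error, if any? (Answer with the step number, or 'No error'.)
Step 4

Step 4 is incorrect due to a sign flip.
The step shows: -2/x**3
The correct value should be: 2/x**3

Explanation: The sign of the whole expression was flipped: the term 2/x**3 was incorrectly written as -2/x**3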